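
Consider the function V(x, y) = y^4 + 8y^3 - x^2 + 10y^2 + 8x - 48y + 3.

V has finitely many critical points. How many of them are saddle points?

2

V separates as a function of x plus a function of y, so ∇V=0 decouples.
∂V/∂x = -2(x - 4) = 0 at x ∈ {4}; ∂V/∂y = 4(y - 1)(y + 3)(y + 4) = 0 at y ∈ {-4, -3, 1}.
The Hessian is diagonal: diag(V_xx, V_yy). Second derivatives: V_xx(4)=-2; V_yy(-4)=20, V_yy(-3)=-16, V_yy(1)=80.
Saddle points occur where the two diagonal entries have opposite signs: (4, -4), (4, 1). Count: 2.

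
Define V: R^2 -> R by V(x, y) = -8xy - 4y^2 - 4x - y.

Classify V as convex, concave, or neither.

V is quadratic, so its Hessian is the constant matrix H = [[0, -8], [-8, -8]].
det(H) = -64, tr(H) = -8.
det(H) < 0, so H is indefinite: neither convex nor concave.

neither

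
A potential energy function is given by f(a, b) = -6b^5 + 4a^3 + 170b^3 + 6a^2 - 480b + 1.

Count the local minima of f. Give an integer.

f separates as a function of a plus a function of b, so ∇f=0 decouples.
∂f/∂a = 12a(a + 1) = 0 at a ∈ {-1, 0}; ∂f/∂b = -30(b - 4)(b - 1)(b + 1)(b + 4) = 0 at b ∈ {-4, -1, 1, 4}.
The Hessian is diagonal: diag(f_aa, f_bb). Second derivatives: f_aa(-1)=-12, f_aa(0)=12; f_bb(-4)=3600, f_bb(-1)=-900, f_bb(1)=900, f_bb(4)=-3600.
Local minima occur where both diagonal entries positive: (0, -4), (0, 1). Count: 2.

2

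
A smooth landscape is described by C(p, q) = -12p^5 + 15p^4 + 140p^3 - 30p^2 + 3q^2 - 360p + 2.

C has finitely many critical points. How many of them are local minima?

2

C separates as a function of p plus a function of q, so ∇C=0 decouples.
∂C/∂p = -60(p - 3)(p - 1)(p + 1)(p + 2) = 0 at p ∈ {-2, -1, 1, 3}; ∂C/∂q = 6q = 0 at q ∈ {0}.
The Hessian is diagonal: diag(C_pp, C_qq). Second derivatives: C_pp(-2)=900, C_pp(-1)=-480, C_pp(1)=720, C_pp(3)=-2400; C_qq(0)=6.
Local minima occur where both diagonal entries positive: (-2, 0), (1, 0). Count: 2.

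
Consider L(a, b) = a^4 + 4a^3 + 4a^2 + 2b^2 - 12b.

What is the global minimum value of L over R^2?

-18

L(a,b) separates as P(a) + Q(b), so its minimum is min P + min Q.
P'(a) = 4a(a + 1)(a + 2) vanishes at a ∈ {-2, -1, 0}; Q'(b) = 4b - 12 vanishes at b ∈ {3}.
Local minima of P (where P''>0): P(-2)=0, P(0)=0. Local minima of Q: Q(3)=-18.
So the global minimum of L is P(-2) + Q(3) = 0 − 18 = -18, attained at (-2, 3).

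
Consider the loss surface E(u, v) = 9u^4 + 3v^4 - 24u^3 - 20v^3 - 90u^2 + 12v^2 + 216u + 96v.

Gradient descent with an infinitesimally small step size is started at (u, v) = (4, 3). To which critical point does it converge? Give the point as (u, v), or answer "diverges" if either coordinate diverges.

E is separable, so gradient descent decouples: u follows -∂E/∂u, v follows -∂E/∂v.
∂E/∂u = 36(u - 3)(u - 1)(u + 2); at u=4 this is 648, so u decreases.
∂E/∂v = 12(v - 4)(v - 2)(v + 1); at v=3 this is -48, so v increases.
u converges to its nearest critical value 3 (a local min of the u-part); v converges to 4. The iterate converges to (3, 4).

(3, 4)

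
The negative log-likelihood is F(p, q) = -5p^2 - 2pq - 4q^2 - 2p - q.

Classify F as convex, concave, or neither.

concave

F is quadratic, so its Hessian is the constant matrix H = [[-10, -2], [-2, -8]].
det(H) = 76, tr(H) = -18.
det(H) > 0 and tr(H) < 0, so H is negative definite everywhere: concave.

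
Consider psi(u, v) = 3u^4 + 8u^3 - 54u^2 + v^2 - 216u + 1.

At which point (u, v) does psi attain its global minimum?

(3, 0)

psi(u,v) separates as P(u) + Q(v) + 1, so its minimum is min P + min Q + 1.
P'(u) = 12(u - 3)(u + 2)(u + 3) vanishes at u ∈ {-3, -2, 3}; Q'(v) = 2v vanishes at v ∈ {0}.
Local minima of P (where P''>0): P(-3)=189, P(3)=-675. Local minima of Q: Q(0)=0.
So the global minimum of psi is P(3) + Q(0) + 1 = -675 + 0 + 1 = -674, attained at (3, 0).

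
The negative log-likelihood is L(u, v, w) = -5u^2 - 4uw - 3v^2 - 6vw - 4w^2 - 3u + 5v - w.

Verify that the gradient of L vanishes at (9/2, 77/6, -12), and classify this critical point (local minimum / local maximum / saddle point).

∇L = (-10u - 4w - 3, -6v - 6w + 5, -4u - 6v - 8w - 1); substituting (9/2, 77/6, -12) gives ∇L = (0, 0, 0), so (9/2, 77/6, -12) is indeed a critical point.
The Hessian is constant: H = [[-10, 0, -4], [0, -6, -6], [-4, -6, -8]].
Leading principal minors: Δ₁ = -10, Δ₂ = 60, Δ₃ = -24.
The minors alternate sign starting negative (−, +, −), so H is negative definite: a local maximum.

local maximum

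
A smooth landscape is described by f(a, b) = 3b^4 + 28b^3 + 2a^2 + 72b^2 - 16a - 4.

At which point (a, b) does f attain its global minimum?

f(a,b) separates as P(a) + Q(b) − 4, so its minimum is min P + min Q − 4.
P'(a) = 4a - 16 vanishes at a ∈ {4}; Q'(b) = 12b(b + 3)(b + 4) vanishes at b ∈ {-4, -3, 0}.
Local minima of P (where P''>0): P(4)=-32. Local minima of Q: Q(-4)=128, Q(0)=0.
So the global minimum of f is P(4) + Q(0) − 4 = -32 + 0 − 4 = -36, attained at (4, 0).

(4, 0)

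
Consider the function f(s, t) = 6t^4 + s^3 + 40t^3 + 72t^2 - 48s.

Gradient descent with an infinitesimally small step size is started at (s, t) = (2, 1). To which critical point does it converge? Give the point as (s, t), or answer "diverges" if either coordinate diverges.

f is separable, so gradient descent decouples: s follows -∂f/∂s, t follows -∂f/∂t.
∂f/∂s = 3(s - 4)(s + 4); at s=2 this is -36, so s increases.
∂f/∂t = 24t(t + 2)(t + 3); at t=1 this is 288, so t decreases.
s converges to its nearest critical value 4 (a local min of the s-part); t converges to 0. The iterate converges to (4, 0).

(4, 0)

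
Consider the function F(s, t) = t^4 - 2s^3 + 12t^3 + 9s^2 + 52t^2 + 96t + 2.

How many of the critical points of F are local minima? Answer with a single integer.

2

F separates as a function of s plus a function of t, so ∇F=0 decouples.
∂F/∂s = -6s(s - 3) = 0 at s ∈ {0, 3}; ∂F/∂t = 4(t + 2)(t + 3)(t + 4) = 0 at t ∈ {-4, -3, -2}.
The Hessian is diagonal: diag(F_ss, F_tt). Second derivatives: F_ss(0)=18, F_ss(3)=-18; F_tt(-4)=8, F_tt(-3)=-4, F_tt(-2)=8.
Local minima occur where both diagonal entries positive: (0, -4), (0, -2). Count: 2.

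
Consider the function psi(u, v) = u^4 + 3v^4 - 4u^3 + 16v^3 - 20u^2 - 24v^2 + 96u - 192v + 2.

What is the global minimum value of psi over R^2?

psi(u,v) separates as P(u) + Q(v) + 2, so its minimum is min P + min Q + 2.
P'(u) = 4(u - 4)(u - 2)(u + 3) vanishes at u ∈ {-3, 2, 4}; Q'(v) = 12(v - 2)(v + 2)(v + 4) vanishes at v ∈ {-4, -2, 2}.
Local minima of P (where P''>0): P(-3)=-279, P(4)=64. Local minima of Q: Q(-4)=128, Q(2)=-304.
So the global minimum of psi is P(-3) + Q(2) + 2 = -279 − 304 + 2 = -581, attained at (-3, 2).

-581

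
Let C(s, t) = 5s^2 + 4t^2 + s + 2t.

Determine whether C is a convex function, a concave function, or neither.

C is quadratic, so its Hessian is the constant matrix H = [[10, 0], [0, 8]].
det(H) = 80, tr(H) = 18.
det(H) > 0 and tr(H) > 0, so H is positive definite everywhere: convex.

convex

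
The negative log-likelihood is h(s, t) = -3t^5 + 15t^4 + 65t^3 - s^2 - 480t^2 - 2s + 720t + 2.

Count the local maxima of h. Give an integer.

2

h separates as a function of s plus a function of t, so ∇h=0 decouples.
∂h/∂s = -2(s + 1) = 0 at s ∈ {-1}; ∂h/∂t = -15(t - 4)(t - 3)(t - 1)(t + 4) = 0 at t ∈ {-4, 1, 3, 4}.
The Hessian is diagonal: diag(h_ss, h_tt). Second derivatives: h_ss(-1)=-2; h_tt(-4)=4200, h_tt(1)=-450, h_tt(3)=210, h_tt(4)=-360.
Local maxima occur where both diagonal entries negative: (-1, 1), (-1, 4). Count: 2.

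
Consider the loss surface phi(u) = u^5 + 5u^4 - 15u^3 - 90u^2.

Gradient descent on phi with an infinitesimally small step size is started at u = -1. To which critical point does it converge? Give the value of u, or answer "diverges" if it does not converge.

-3

phi'(u) = 5u(u - 3)(u + 3)(u + 4), so phi'(-1) = 120.
Gradient descent moves in the -phi' direction, i.e. u is decreasing.
The nearest critical point in that direction is u = -3, where phi'' = 90 > 0 (a local minimum). The iterate converges there.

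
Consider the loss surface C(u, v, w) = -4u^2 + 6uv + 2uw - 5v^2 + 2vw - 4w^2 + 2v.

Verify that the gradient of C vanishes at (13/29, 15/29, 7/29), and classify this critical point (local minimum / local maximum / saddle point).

local maximum

∇C = (-8u + 6v + 2w, 6u - 10v + 2w + 2, 2u + 2v - 8w); substituting (13/29, 15/29, 7/29) gives ∇C = (0, 0, 0), so (13/29, 15/29, 7/29) is indeed a critical point.
The Hessian is constant: H = [[-8, 6, 2], [6, -10, 2], [2, 2, -8]].
Leading principal minors: Δ₁ = -8, Δ₂ = 44, Δ₃ = -232.
The minors alternate sign starting negative (−, +, −), so H is negative definite: a local maximum.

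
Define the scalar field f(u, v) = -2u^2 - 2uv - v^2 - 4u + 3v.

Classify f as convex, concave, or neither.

concave

f is quadratic, so its Hessian is the constant matrix H = [[-4, -2], [-2, -2]].
det(H) = 4, tr(H) = -6.
det(H) > 0 and tr(H) < 0, so H is negative definite everywhere: concave.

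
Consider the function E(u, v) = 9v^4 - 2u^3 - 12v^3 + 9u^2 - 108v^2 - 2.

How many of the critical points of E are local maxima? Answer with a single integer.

E separates as a function of u plus a function of v, so ∇E=0 decouples.
∂E/∂u = -6u(u - 3) = 0 at u ∈ {0, 3}; ∂E/∂v = 36v(v - 3)(v + 2) = 0 at v ∈ {-2, 0, 3}.
The Hessian is diagonal: diag(E_uu, E_vv). Second derivatives: E_uu(0)=18, E_uu(3)=-18; E_vv(-2)=360, E_vv(0)=-216, E_vv(3)=540.
Local maxima occur where both diagonal entries negative: (3, 0). Count: 1.

1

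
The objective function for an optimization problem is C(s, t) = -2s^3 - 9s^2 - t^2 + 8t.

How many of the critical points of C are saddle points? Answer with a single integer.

1

C separates as a function of s plus a function of t, so ∇C=0 decouples.
∂C/∂s = -6s(s + 3) = 0 at s ∈ {-3, 0}; ∂C/∂t = -2(t - 4) = 0 at t ∈ {4}.
The Hessian is diagonal: diag(C_ss, C_tt). Second derivatives: C_ss(-3)=18, C_ss(0)=-18; C_tt(4)=-2.
Saddle points occur where the two diagonal entries have opposite signs: (-3, 4). Count: 1.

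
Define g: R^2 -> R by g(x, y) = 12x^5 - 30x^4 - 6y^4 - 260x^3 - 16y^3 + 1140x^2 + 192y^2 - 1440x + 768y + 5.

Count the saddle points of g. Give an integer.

6

g separates as a function of x plus a function of y, so ∇g=0 decouples.
∂g/∂x = 60(x - 3)(x - 2)(x - 1)(x + 4) = 0 at x ∈ {-4, 1, 2, 3}; ∂g/∂y = -24(y - 4)(y + 2)(y + 4) = 0 at y ∈ {-4, -2, 4}.
The Hessian is diagonal: diag(g_xx, g_yy). Second derivatives: g_xx(-4)=-12600, g_xx(1)=600, g_xx(2)=-360, g_xx(3)=840; g_yy(-4)=-384, g_yy(-2)=288, g_yy(4)=-1152.
Saddle points occur where the two diagonal entries have opposite signs: (-4, -2), (1, -4), (1, 4), (2, -2), (3, -4), (3, 4). Count: 6.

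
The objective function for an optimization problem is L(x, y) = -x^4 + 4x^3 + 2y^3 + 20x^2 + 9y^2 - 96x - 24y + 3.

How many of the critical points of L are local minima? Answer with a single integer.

L separates as a function of x plus a function of y, so ∇L=0 decouples.
∂L/∂x = -4(x - 4)(x - 2)(x + 3) = 0 at x ∈ {-3, 2, 4}; ∂L/∂y = 6(y - 1)(y + 4) = 0 at y ∈ {-4, 1}.
The Hessian is diagonal: diag(L_xx, L_yy). Second derivatives: L_xx(-3)=-140, L_xx(2)=40, L_xx(4)=-56; L_yy(-4)=-30, L_yy(1)=30.
Local minima occur where both diagonal entries positive: (2, 1). Count: 1.

1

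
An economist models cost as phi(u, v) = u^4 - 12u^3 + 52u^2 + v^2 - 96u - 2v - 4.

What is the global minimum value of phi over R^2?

phi(u,v) separates as P(u) + Q(v) − 4, so its minimum is min P + min Q − 4.
P'(u) = 4(u - 4)(u - 3)(u - 2) vanishes at u ∈ {2, 3, 4}; Q'(v) = 2v - 2 vanishes at v ∈ {1}.
Local minima of P (where P''>0): P(2)=-64, P(4)=-64. Local minima of Q: Q(1)=-1.
So the global minimum of phi is P(2) + Q(1) − 4 = -64 − 1 − 4 = -69, attained at (2, 1).

-69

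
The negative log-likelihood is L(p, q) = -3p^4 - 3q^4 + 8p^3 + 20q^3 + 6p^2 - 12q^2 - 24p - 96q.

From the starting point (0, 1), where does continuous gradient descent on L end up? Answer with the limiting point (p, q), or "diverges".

(1, 2)

L is separable, so gradient descent decouples: p follows -∂L/∂p, q follows -∂L/∂q.
∂L/∂p = -12(p - 2)(p - 1)(p + 1); at p=0 this is -24, so p increases.
∂L/∂q = -12(q - 4)(q - 2)(q + 1); at q=1 this is -72, so q increases.
p converges to its nearest critical value 1 (a local min of the p-part); q converges to 2. The iterate converges to (1, 2).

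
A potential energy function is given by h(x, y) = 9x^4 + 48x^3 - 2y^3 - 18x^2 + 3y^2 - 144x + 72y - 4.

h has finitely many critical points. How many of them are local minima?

2

h separates as a function of x plus a function of y, so ∇h=0 decouples.
∂h/∂x = 36(x - 1)(x + 1)(x + 4) = 0 at x ∈ {-4, -1, 1}; ∂h/∂y = -6(y - 4)(y + 3) = 0 at y ∈ {-3, 4}.
The Hessian is diagonal: diag(h_xx, h_yy). Second derivatives: h_xx(-4)=540, h_xx(-1)=-216, h_xx(1)=360; h_yy(-3)=42, h_yy(4)=-42.
Local minima occur where both diagonal entries positive: (-4, -3), (1, -3). Count: 2.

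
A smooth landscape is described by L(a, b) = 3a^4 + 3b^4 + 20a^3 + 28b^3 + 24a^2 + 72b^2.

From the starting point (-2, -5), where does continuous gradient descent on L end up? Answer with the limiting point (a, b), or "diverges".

L is separable, so gradient descent decouples: a follows -∂L/∂a, b follows -∂L/∂b.
∂L/∂a = 12a(a + 1)(a + 4); at a=-2 this is 48, so a decreases.
∂L/∂b = 12b(b + 3)(b + 4); at b=-5 this is -120, so b increases.
a converges to its nearest critical value -4 (a local min of the a-part); b converges to -4. The iterate converges to (-4, -4).

(-4, -4)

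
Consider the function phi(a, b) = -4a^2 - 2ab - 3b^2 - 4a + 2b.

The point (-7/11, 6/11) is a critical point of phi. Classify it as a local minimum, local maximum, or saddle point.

local maximum

The Hessian of phi is constant: H = [[-8, -2], [-2, -6]].
det(H) = (-8)·(-6) − (-2)² = 44.
det(H) > 0 and tr(H) = -14 < 0, so H is negative definite and the point is a local maximum.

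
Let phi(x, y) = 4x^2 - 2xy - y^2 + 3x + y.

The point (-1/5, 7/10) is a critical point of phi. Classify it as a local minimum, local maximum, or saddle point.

The Hessian of phi is constant: H = [[8, -2], [-2, -2]].
det(H) = 8·(-2) − (-2)² = -20.
Since det(H) < 0, H is indefinite and the critical point is a saddle point.

saddle point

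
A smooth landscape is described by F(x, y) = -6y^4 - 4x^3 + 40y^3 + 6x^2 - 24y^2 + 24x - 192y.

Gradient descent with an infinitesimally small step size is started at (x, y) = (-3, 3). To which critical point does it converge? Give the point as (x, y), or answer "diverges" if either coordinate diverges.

F is separable, so gradient descent decouples: x follows -∂F/∂x, y follows -∂F/∂y.
∂F/∂x = -12(x - 2)(x + 1); at x=-3 this is -120, so x increases.
∂F/∂y = -24(y - 4)(y - 2)(y + 1); at y=3 this is 96, so y decreases.
x converges to its nearest critical value -1 (a local min of the x-part); y converges to 2. The iterate converges to (-1, 2).

(-1, 2)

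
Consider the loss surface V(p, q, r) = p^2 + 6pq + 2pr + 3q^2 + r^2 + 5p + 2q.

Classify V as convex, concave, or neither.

V is quadratic, so its Hessian is the constant matrix H = [[2, 6, 2], [6, 6, 0], [2, 0, 2]].
Leading principal minors: 2, -24, -72.
Neither pattern holds ⇒ H is indefinite ⇒ neither convex nor concave.

neither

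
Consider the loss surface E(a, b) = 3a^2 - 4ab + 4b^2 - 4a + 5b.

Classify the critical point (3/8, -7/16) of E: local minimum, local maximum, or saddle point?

The Hessian of E is constant: H = [[6, -4], [-4, 8]].
det(H) = 6·8 − (-4)² = 32.
det(H) > 0 and tr(H) = 14 > 0, so H is positive definite and the point is a local minimum.

local minimum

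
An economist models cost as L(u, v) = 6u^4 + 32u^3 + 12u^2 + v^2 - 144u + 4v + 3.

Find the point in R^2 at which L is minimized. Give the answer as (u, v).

(1, -2)

L(u,v) separates as P(u) + Q(v) + 3, so its minimum is min P + min Q + 3.
P'(u) = 24(u - 1)(u + 2)(u + 3) vanishes at u ∈ {-3, -2, 1}; Q'(v) = 2v + 4 vanishes at v ∈ {-2}.
Local minima of P (where P''>0): P(-3)=162, P(1)=-94. Local minima of Q: Q(-2)=-4.
So the global minimum of L is P(1) + Q(-2) + 3 = -94 − 4 + 3 = -95, attained at (1, -2).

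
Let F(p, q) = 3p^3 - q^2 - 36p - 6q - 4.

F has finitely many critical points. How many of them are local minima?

F separates as a function of p plus a function of q, so ∇F=0 decouples.
∂F/∂p = 9(p - 2)(p + 2) = 0 at p ∈ {-2, 2}; ∂F/∂q = -2(q + 3) = 0 at q ∈ {-3}.
The Hessian is diagonal: diag(F_pp, F_qq). Second derivatives: F_pp(-2)=-36, F_pp(2)=36; F_qq(-3)=-2.
Local minima occur where both diagonal entries positive: none. Count: 0.

0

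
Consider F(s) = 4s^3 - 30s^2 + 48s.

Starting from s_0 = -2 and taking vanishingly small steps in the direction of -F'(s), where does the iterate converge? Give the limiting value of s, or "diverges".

F'(s) = 12(s - 4)(s - 1), so F'(-2) = 216.
Gradient descent moves in the -F' direction, i.e. s is decreasing.
There is no critical point below s=-2, and F' keeps the same sign, so the iterate runs off to −∞.

diverges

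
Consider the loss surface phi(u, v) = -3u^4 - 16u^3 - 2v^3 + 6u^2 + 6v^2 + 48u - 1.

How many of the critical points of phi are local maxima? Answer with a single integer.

2

phi separates as a function of u plus a function of v, so ∇phi=0 decouples.
∂phi/∂u = -12(u - 1)(u + 1)(u + 4) = 0 at u ∈ {-4, -1, 1}; ∂phi/∂v = -6v(v - 2) = 0 at v ∈ {0, 2}.
The Hessian is diagonal: diag(phi_uu, phi_vv). Second derivatives: phi_uu(-4)=-180, phi_uu(-1)=72, phi_uu(1)=-120; phi_vv(0)=12, phi_vv(2)=-12.
Local maxima occur where both diagonal entries negative: (-4, 2), (1, 2). Count: 2.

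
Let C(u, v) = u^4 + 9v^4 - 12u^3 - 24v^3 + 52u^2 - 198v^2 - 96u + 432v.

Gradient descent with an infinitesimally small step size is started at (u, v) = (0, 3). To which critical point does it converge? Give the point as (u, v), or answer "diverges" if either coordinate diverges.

(2, 4)

C is separable, so gradient descent decouples: u follows -∂C/∂u, v follows -∂C/∂v.
∂C/∂u = 4(u - 4)(u - 3)(u - 2); at u=0 this is -96, so u increases.
∂C/∂v = 36(v - 4)(v - 1)(v + 3); at v=3 this is -432, so v increases.
u converges to its nearest critical value 2 (a local min of the u-part); v converges to 4. The iterate converges to (2, 4).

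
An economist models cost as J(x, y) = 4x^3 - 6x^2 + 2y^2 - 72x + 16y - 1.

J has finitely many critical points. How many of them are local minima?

J separates as a function of x plus a function of y, so ∇J=0 decouples.
∂J/∂x = 12(x - 3)(x + 2) = 0 at x ∈ {-2, 3}; ∂J/∂y = 4(y + 4) = 0 at y ∈ {-4}.
The Hessian is diagonal: diag(J_xx, J_yy). Second derivatives: J_xx(-2)=-60, J_xx(3)=60; J_yy(-4)=4.
Local minima occur where both diagonal entries positive: (3, -4). Count: 1.

1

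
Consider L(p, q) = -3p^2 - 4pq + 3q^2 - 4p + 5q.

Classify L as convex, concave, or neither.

neither

L is quadratic, so its Hessian is the constant matrix H = [[-6, -4], [-4, 6]].
det(H) = -52, tr(H) = 0.
det(H) < 0, so H is indefinite: neither convex nor concave.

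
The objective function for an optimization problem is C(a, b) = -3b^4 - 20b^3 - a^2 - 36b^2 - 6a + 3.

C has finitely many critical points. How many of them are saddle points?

1

C separates as a function of a plus a function of b, so ∇C=0 decouples.
∂C/∂a = -2(a + 3) = 0 at a ∈ {-3}; ∂C/∂b = -12b(b + 2)(b + 3) = 0 at b ∈ {-3, -2, 0}.
The Hessian is diagonal: diag(C_aa, C_bb). Second derivatives: C_aa(-3)=-2; C_bb(-3)=-36, C_bb(-2)=24, C_bb(0)=-72.
Saddle points occur where the two diagonal entries have opposite signs: (-3, -2). Count: 1.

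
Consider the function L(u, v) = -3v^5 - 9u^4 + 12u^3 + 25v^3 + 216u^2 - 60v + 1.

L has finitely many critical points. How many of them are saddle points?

6

L separates as a function of u plus a function of v, so ∇L=0 decouples.
∂L/∂u = -36u(u - 4)(u + 3) = 0 at u ∈ {-3, 0, 4}; ∂L/∂v = -15(v - 2)(v - 1)(v + 1)(v + 2) = 0 at v ∈ {-2, -1, 1, 2}.
The Hessian is diagonal: diag(L_uu, L_vv). Second derivatives: L_uu(-3)=-756, L_uu(0)=432, L_uu(4)=-1008; L_vv(-2)=180, L_vv(-1)=-90, L_vv(1)=90, L_vv(2)=-180.
Saddle points occur where the two diagonal entries have opposite signs: (-3, -2), (-3, 1), (0, -1), (0, 2), (4, -2), (4, 1). Count: 6.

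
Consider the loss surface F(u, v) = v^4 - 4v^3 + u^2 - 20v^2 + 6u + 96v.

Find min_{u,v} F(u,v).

-288

F(u,v) separates as P(u) + Q(v), so its minimum is min P + min Q.
P'(u) = 2u + 6 vanishes at u ∈ {-3}; Q'(v) = 4(v - 4)(v - 2)(v + 3) vanishes at v ∈ {-3, 2, 4}.
Local minima of P (where P''>0): P(-3)=-9. Local minima of Q: Q(-3)=-279, Q(4)=64.
So the global minimum of F is P(-3) + Q(-3) = -9 − 279 = -288, attained at (-3, -3).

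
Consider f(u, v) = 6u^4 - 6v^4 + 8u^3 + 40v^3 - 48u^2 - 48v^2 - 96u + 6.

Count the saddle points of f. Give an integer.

5

f separates as a function of u plus a function of v, so ∇f=0 decouples.
∂f/∂u = 24(u - 2)(u + 1)(u + 2) = 0 at u ∈ {-2, -1, 2}; ∂f/∂v = -24v(v - 4)(v - 1) = 0 at v ∈ {0, 1, 4}.
The Hessian is diagonal: diag(f_uu, f_vv). Second derivatives: f_uu(-2)=96, f_uu(-1)=-72, f_uu(2)=288; f_vv(0)=-96, f_vv(1)=72, f_vv(4)=-288.
Saddle points occur where the two diagonal entries have opposite signs: (-2, 0), (-2, 4), (-1, 1), (2, 0), (2, 4). Count: 5.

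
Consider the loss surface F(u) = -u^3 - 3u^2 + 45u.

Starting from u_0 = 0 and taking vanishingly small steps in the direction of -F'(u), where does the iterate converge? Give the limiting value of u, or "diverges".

-5

F'(u) = -3(u - 3)(u + 5), so F'(0) = 45.
Gradient descent moves in the -F' direction, i.e. u is decreasing.
The nearest critical point in that direction is u = -5, where F'' = 24 > 0 (a local minimum). The iterate converges there.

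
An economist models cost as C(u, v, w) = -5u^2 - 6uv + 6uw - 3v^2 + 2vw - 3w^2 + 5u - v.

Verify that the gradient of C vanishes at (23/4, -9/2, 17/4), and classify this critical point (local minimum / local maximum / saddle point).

local maximum

∇C = (-10u - 6v + 6w + 5, -6u - 6v + 2w - 1, 6u + 2v - 6w); substituting (23/4, -9/2, 17/4) gives ∇C = (0, 0, 0), so (23/4, -9/2, 17/4) is indeed a critical point.
The Hessian is constant: H = [[-10, -6, 6], [-6, -6, 2], [6, 2, -6]].
Leading principal minors: Δ₁ = -10, Δ₂ = 24, Δ₃ = -32.
The minors alternate sign starting negative (−, +, −), so H is negative definite: a local maximum.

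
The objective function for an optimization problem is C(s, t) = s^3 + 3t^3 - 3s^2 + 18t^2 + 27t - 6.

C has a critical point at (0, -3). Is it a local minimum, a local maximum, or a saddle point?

local maximum

The mixed partial ∂²C/∂s∂t is 0, so the Hessian at any point is diag(C_ss, C_tt) = diag(6(s - 1), 18(t + 2)).
At (0, -3): H = diag(-6, -18).
Both eigenvalues are negative, so H is negative definite: a local maximum.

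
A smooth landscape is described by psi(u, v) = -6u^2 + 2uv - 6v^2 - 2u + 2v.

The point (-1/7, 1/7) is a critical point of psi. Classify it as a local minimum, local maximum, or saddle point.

The Hessian of psi is constant: H = [[-12, 2], [2, -12]].
det(H) = (-12)·(-12) − 2² = 140.
det(H) > 0 and tr(H) = -24 < 0, so H is negative definite and the point is a local maximum.

local maximum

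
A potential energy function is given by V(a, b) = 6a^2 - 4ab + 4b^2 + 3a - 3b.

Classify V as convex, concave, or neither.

V is quadratic, so its Hessian is the constant matrix H = [[12, -4], [-4, 8]].
det(H) = 80, tr(H) = 20.
det(H) > 0 and tr(H) > 0, so H is positive definite everywhere: convex.

convex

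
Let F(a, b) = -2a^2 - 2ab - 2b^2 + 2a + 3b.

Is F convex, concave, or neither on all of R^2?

concave

F is quadratic, so its Hessian is the constant matrix H = [[-4, -2], [-2, -4]].
det(H) = 12, tr(H) = -8.
det(H) > 0 and tr(H) < 0, so H is negative definite everywhere: concave.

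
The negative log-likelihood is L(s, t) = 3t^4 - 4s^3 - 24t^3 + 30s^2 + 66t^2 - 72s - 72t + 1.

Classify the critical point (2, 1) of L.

local minimum

The mixed partial ∂²L/∂s∂t is 0, so the Hessian at any point is diag(L_ss, L_tt) = diag(12(-2s + 5), 12(3t^2 - 12t + 11)).
At (2, 1): H = diag(12, 24).
Both eigenvalues are positive, so H is positive definite: a local minimum.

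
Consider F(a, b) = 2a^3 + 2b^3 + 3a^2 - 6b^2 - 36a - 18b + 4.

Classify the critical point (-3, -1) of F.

The mixed partial ∂²F/∂a∂b is 0, so the Hessian at any point is diag(F_aa, F_bb) = diag(6(2a + 1), 12(b - 1)).
At (-3, -1): H = diag(-30, -24).
Both eigenvalues are negative, so H is negative definite: a local maximum.

local maximum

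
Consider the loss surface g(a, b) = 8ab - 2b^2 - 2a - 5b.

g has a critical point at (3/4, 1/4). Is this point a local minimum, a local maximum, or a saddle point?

saddle point

The Hessian of g is constant: H = [[0, 8], [8, -4]].
det(H) = 0·(-4) − 8² = -64.
Since det(H) < 0, H is indefinite and the critical point is a saddle point.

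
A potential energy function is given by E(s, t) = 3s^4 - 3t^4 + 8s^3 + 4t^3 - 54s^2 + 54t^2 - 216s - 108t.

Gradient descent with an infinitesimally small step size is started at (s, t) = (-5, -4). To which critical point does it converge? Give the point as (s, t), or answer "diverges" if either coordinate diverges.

diverges

E is separable, so gradient descent decouples: s follows -∂E/∂s, t follows -∂E/∂t.
∂E/∂s = 12(s - 3)(s + 2)(s + 3); at s=-5 this is -576, so s increases.
∂E/∂t = -12(t - 3)(t - 1)(t + 3); at t=-4 this is 420, so t decreases.
The t-coordinate has no critical point in that direction and runs off to infinity.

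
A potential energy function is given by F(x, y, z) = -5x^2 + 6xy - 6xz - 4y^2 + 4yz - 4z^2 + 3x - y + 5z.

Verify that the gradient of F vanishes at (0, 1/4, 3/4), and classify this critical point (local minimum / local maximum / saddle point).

∇F = (-10x + 6y - 6z + 3, 6x - 8y + 4z - 1, -6x + 4y - 8z + 5); substituting (0, 1/4, 3/4) gives ∇F = (0, 0, 0), so (0, 1/4, 3/4) is indeed a critical point.
The Hessian is constant: H = [[-10, 6, -6], [6, -8, 4], [-6, 4, -8]].
Leading principal minors: Δ₁ = -10, Δ₂ = 44, Δ₃ = -192.
The minors alternate sign starting negative (−, +, −), so H is negative definite: a local maximum.

local maximum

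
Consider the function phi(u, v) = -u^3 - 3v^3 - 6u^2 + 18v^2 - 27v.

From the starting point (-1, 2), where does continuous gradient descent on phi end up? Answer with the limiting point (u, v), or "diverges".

phi is separable, so gradient descent decouples: u follows -∂phi/∂u, v follows -∂phi/∂v.
∂phi/∂u = -3u(u + 4); at u=-1 this is 9, so u decreases.
∂phi/∂v = -9(v - 3)(v - 1); at v=2 this is 9, so v decreases.
u converges to its nearest critical value -4 (a local min of the u-part); v converges to 1. The iterate converges to (-4, 1).

(-4, 1)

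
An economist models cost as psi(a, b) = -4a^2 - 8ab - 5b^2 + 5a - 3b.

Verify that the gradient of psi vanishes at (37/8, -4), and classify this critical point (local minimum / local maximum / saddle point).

∇psi = (-8a - 8b + 5, -8a - 10b - 3); substituting (37/8, -4) gives ∇psi = (0, 0), so (37/8, -4) is indeed a critical point.
The Hessian of psi is constant: H = [[-8, -8], [-8, -10]].
det(H) = (-8)·(-10) − (-8)² = 16.
det(H) > 0 and tr(H) = -18 < 0, so H is negative definite and the point is a local maximum.

local maximum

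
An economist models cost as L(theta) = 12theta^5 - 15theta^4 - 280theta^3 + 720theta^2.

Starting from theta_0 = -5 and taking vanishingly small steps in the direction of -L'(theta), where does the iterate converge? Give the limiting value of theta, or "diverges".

diverges

L'(theta) = 60theta(theta - 3)(theta - 2)(theta + 4), so L'(-5) = 16800.
Gradient descent moves in the -L' direction, i.e. theta is decreasing.
There is no critical point below theta=-5, and L' keeps the same sign, so the iterate runs off to −∞.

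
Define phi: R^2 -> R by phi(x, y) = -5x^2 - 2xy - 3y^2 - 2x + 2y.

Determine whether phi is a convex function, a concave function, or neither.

phi is quadratic, so its Hessian is the constant matrix H = [[-10, -2], [-2, -6]].
det(H) = 56, tr(H) = -16.
det(H) > 0 and tr(H) < 0, so H is negative definite everywhere: concave.

concave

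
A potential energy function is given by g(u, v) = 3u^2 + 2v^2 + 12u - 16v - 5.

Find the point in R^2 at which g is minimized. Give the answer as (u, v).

g(u,v) separates as P(u) + Q(v) − 5, so its minimum is min P + min Q − 5.
P'(u) = 6u + 12 vanishes at u ∈ {-2}; Q'(v) = 4v - 16 vanishes at v ∈ {4}.
Local minima of P (where P''>0): P(-2)=-12. Local minima of Q: Q(4)=-32.
So the global minimum of g is P(-2) + Q(4) − 5 = -12 − 32 − 5 = -49, attained at (-2, 4).

(-2, 4)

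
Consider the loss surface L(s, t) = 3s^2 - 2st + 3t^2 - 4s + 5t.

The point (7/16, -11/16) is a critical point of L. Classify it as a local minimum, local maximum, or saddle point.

The Hessian of L is constant: H = [[6, -2], [-2, 6]].
det(H) = 6·6 − (-2)² = 32.
det(H) > 0 and tr(H) = 12 > 0, so H is positive definite and the point is a local minimum.

local minimum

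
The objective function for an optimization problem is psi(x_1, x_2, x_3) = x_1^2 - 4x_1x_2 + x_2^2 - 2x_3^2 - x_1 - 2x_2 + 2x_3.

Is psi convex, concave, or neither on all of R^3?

neither

psi is quadratic, so its Hessian is the constant matrix H = [[2, -4, 0], [-4, 2, 0], [0, 0, -4]].
Leading principal minors: 2, -12, 48.
Neither pattern holds ⇒ H is indefinite ⇒ neither convex nor concave.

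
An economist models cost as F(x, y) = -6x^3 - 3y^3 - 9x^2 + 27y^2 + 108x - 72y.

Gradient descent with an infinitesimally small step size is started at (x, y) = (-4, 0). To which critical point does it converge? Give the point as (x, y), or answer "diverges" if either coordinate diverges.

F is separable, so gradient descent decouples: x follows -∂F/∂x, y follows -∂F/∂y.
∂F/∂x = -18(x - 2)(x + 3); at x=-4 this is -108, so x increases.
∂F/∂y = -9(y - 4)(y - 2); at y=0 this is -72, so y increases.
x converges to its nearest critical value -3 (a local min of the x-part); y converges to 2. The iterate converges to (-3, 2).

(-3, 2)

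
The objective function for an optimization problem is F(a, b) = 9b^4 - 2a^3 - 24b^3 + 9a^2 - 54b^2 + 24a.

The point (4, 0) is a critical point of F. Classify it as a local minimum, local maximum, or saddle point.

local maximum

The mixed partial ∂²F/∂a∂b is 0, so the Hessian at any point is diag(F_aa, F_bb) = diag(6(-2a + 3), 36(3b^2 - 4b - 3)).
At (4, 0): H = diag(-30, -108).
Both eigenvalues are negative, so H is negative definite: a local maximum.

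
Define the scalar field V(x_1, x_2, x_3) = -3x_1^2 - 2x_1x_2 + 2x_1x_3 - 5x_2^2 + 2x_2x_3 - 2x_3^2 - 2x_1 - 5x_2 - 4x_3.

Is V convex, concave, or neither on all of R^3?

concave

V is quadratic, so its Hessian is the constant matrix H = [[-6, -2, 2], [-2, -10, 2], [2, 2, -4]].
Leading principal minors: -6, 56, -176.
Signs alternate −, +, − ⇒ H ≺ 0 ⇒ concave.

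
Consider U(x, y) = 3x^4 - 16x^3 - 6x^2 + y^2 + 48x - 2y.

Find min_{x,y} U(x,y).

U(x,y) separates as P(x) + Q(y), so its minimum is min P + min Q.
P'(x) = 12(x - 4)(x - 1)(x + 1) vanishes at x ∈ {-1, 1, 4}; Q'(y) = 2y - 2 vanishes at y ∈ {1}.
Local minima of P (where P''>0): P(-1)=-35, P(4)=-160. Local minima of Q: Q(1)=-1.
So the global minimum of U is P(4) + Q(1) = -160 − 1 = -161, attained at (4, 1).

-161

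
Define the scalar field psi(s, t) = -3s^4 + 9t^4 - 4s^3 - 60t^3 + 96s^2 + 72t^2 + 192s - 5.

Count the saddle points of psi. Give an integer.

psi separates as a function of s plus a function of t, so ∇psi=0 decouples.
∂psi/∂s = -12(s - 4)(s + 1)(s + 4) = 0 at s ∈ {-4, -1, 4}; ∂psi/∂t = 36t(t - 4)(t - 1) = 0 at t ∈ {0, 1, 4}.
The Hessian is diagonal: diag(psi_ss, psi_tt). Second derivatives: psi_ss(-4)=-288, psi_ss(-1)=180, psi_ss(4)=-480; psi_tt(0)=144, psi_tt(1)=-108, psi_tt(4)=432.
Saddle points occur where the two diagonal entries have opposite signs: (-4, 0), (-4, 4), (-1, 1), (4, 0), (4, 4). Count: 5.

5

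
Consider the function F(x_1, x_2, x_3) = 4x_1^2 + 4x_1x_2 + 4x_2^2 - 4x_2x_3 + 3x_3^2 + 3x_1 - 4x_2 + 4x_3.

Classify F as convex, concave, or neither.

convex

F is quadratic, so its Hessian is the constant matrix H = [[8, 4, 0], [4, 8, -4], [0, -4, 6]].
Leading principal minors: 8, 48, 160.
All positive ⇒ H ≻ 0 ⇒ convex.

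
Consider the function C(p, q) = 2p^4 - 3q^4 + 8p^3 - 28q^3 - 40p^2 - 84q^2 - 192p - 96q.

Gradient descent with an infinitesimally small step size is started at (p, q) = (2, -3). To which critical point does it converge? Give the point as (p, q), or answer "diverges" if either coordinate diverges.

(3, -2)

C is separable, so gradient descent decouples: p follows -∂C/∂p, q follows -∂C/∂q.
∂C/∂p = 8(p - 3)(p + 2)(p + 4); at p=2 this is -192, so p increases.
∂C/∂q = -12(q + 1)(q + 2)(q + 4); at q=-3 this is -24, so q increases.
p converges to its nearest critical value 3 (a local min of the p-part); q converges to -2. The iterate converges to (3, -2).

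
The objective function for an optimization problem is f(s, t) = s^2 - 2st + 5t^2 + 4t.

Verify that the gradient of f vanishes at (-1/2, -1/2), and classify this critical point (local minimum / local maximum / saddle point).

∇f = (2s - 2t, -2s + 10t + 4); substituting (-1/2, -1/2) gives ∇f = (0, 0), so (-1/2, -1/2) is indeed a critical point.
The Hessian of f is constant: H = [[2, -2], [-2, 10]].
det(H) = 2·10 − (-2)² = 16.
det(H) > 0 and tr(H) = 12 > 0, so H is positive definite and the point is a local minimum.

local minimum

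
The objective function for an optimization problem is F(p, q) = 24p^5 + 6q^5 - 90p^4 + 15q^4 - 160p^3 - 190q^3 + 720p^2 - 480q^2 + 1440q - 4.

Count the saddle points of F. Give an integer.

8

F separates as a function of p plus a function of q, so ∇F=0 decouples.
∂F/∂p = 120p(p - 3)(p - 2)(p + 2) = 0 at p ∈ {-2, 0, 2, 3}; ∂F/∂q = 30(q - 4)(q - 1)(q + 3)(q + 4) = 0 at q ∈ {-4, -3, 1, 4}.
The Hessian is diagonal: diag(F_pp, F_qq). Second derivatives: F_pp(-2)=-4800, F_pp(0)=1440, F_pp(2)=-960, F_pp(3)=1800; F_qq(-4)=-1200, F_qq(-3)=840, F_qq(1)=-1800, F_qq(4)=5040.
Saddle points occur where the two diagonal entries have opposite signs: (-2, -3), (-2, 4), (0, -4), (0, 1), (2, -3), (2, 4), (3, -4), (3, 1). Count: 8.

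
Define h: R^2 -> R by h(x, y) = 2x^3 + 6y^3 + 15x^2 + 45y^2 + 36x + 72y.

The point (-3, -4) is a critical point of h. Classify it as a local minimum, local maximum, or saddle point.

The mixed partial ∂²h/∂x∂y is 0, so the Hessian at any point is diag(h_xx, h_yy) = diag(6(2x + 5), 18(2y + 5)).
At (-3, -4): H = diag(-6, -54).
Both eigenvalues are negative, so H is negative definite: a local maximum.

local maximum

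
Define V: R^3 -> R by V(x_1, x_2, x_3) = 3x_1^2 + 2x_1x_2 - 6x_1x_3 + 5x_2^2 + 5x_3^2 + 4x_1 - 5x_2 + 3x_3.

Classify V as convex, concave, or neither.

V is quadratic, so its Hessian is the constant matrix H = [[6, 2, -6], [2, 10, 0], [-6, 0, 10]].
Leading principal minors: 6, 56, 200.
All positive ⇒ H ≻ 0 ⇒ convex.

convex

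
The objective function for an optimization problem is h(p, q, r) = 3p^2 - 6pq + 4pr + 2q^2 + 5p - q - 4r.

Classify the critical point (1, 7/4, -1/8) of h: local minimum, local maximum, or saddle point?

saddle point

The Hessian is constant: H = [[6, -6, 4], [-6, 4, 0], [4, 0, 0]].
Leading principal minors: Δ₁ = 6, Δ₂ = -12, Δ₃ = -64.
The minors fit neither the all-positive nor the alternating-sign pattern, so H is indefinite: a saddle point.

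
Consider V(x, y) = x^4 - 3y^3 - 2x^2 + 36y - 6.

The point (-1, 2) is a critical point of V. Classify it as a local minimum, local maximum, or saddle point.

The mixed partial ∂²V/∂x∂y is 0, so the Hessian at any point is diag(V_xx, V_yy) = diag(4(3x^2 - 1), -18y).
At (-1, 2): H = diag(8, -36).
The eigenvalues have opposite signs, so H is indefinite: a saddle point.

saddle point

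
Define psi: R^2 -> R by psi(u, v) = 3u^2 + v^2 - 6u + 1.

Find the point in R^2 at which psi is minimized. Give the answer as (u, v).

(1, 0)

psi(u,v) separates as P(u) + Q(v) + 1, so its minimum is min P + min Q + 1.
P'(u) = 6u - 6 vanishes at u ∈ {1}; Q'(v) = 2v vanishes at v ∈ {0}.
Local minima of P (where P''>0): P(1)=-3. Local minima of Q: Q(0)=0.
So the global minimum of psi is P(1) + Q(0) + 1 = -3 + 0 + 1 = -2, attained at (1, 0).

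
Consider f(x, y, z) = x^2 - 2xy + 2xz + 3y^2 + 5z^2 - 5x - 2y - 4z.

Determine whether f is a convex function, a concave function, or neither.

f is quadratic, so its Hessian is the constant matrix H = [[2, -2, 2], [-2, 6, 0], [2, 0, 10]].
Leading principal minors: 2, 8, 56.
All positive ⇒ H ≻ 0 ⇒ convex.

convex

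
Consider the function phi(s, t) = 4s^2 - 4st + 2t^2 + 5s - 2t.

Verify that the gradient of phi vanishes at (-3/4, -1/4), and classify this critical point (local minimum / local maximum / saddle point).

∇phi = (8s - 4t + 5, -4s + 4t - 2); substituting (-3/4, -1/4) gives ∇phi = (0, 0), so (-3/4, -1/4) is indeed a critical point.
The Hessian of phi is constant: H = [[8, -4], [-4, 4]].
det(H) = 8·4 − (-4)² = 16.
det(H) > 0 and tr(H) = 12 > 0, so H is positive definite and the point is a local minimum.

local minimum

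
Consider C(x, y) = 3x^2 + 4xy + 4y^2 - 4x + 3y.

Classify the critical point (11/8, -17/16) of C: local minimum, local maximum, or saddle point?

The Hessian of C is constant: H = [[6, 4], [4, 8]].
det(H) = 6·8 − 4² = 32.
det(H) > 0 and tr(H) = 14 > 0, so H is positive definite and the point is a local minimum.

local minimum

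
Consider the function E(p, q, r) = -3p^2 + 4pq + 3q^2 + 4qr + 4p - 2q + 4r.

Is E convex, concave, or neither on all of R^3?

E is quadratic, so its Hessian is the constant matrix H = [[-6, 4, 0], [4, 6, 4], [0, 4, 0]].
Leading principal minors: -6, -52, 96.
Neither pattern holds ⇒ H is indefinite ⇒ neither convex nor concave.

neither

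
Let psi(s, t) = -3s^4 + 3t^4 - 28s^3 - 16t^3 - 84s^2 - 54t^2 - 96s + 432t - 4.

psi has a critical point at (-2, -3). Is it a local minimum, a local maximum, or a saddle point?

The mixed partial ∂²psi/∂s∂t is 0, so the Hessian at any point is diag(psi_ss, psi_tt) = diag(-12(3s^2 + 14s + 14), 12(3t^2 - 8t - 9)).
At (-2, -3): H = diag(24, 504).
Both eigenvalues are positive, so H is positive definite: a local minimum.

local minimum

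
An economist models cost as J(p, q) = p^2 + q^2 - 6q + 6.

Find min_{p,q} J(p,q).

J(p,q) separates as A(p) + B(q) + 6, so its minimum is min A + min B + 6.
A'(p) = 2p vanishes at p ∈ {0}; B'(q) = 2q - 6 vanishes at q ∈ {3}.
Local minima of A (where A''>0): A(0)=0. Local minima of B: B(3)=-9.
So the global minimum of J is A(0) + B(3) + 6 = 0 − 9 + 6 = -3, attained at (0, 3).

-3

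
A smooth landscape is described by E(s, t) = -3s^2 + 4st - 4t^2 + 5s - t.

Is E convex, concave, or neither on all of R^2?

E is quadratic, so its Hessian is the constant matrix H = [[-6, 4], [4, -8]].
det(H) = 32, tr(H) = -14.
det(H) > 0 and tr(H) < 0, so H is negative definite everywhere: concave.

concave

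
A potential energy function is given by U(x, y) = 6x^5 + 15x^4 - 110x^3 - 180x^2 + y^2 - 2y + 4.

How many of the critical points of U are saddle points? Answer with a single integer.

2

U separates as a function of x plus a function of y, so ∇U=0 decouples.
∂U/∂x = 30x(x - 3)(x + 1)(x + 4) = 0 at x ∈ {-4, -1, 0, 3}; ∂U/∂y = 2(y - 1) = 0 at y ∈ {1}.
The Hessian is diagonal: diag(U_xx, U_yy). Second derivatives: U_xx(-4)=-2520, U_xx(-1)=360, U_xx(0)=-360, U_xx(3)=2520; U_yy(1)=2.
Saddle points occur where the two diagonal entries have opposite signs: (-4, 1), (0, 1). Count: 2.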